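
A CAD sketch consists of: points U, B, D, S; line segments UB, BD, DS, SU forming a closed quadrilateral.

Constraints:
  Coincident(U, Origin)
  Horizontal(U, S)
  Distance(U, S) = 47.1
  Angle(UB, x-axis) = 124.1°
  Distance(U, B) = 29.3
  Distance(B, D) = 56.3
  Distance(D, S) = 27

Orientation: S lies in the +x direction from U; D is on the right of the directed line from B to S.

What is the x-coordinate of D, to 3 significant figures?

24.4

Checks: |US| = 47.10 ✓; |UB| = 29.30 ✓; |BD| = 56.30 ✓; |DS| = 27.00 ✓.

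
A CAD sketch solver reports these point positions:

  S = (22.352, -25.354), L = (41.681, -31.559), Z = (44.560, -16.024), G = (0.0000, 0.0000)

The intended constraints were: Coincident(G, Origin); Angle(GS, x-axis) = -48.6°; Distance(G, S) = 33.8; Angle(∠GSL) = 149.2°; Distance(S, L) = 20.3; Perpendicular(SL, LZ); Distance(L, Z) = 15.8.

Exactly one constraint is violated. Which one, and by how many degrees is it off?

Perpendicular(SL, LZ) — off by 7.30°.

G = (0.00, 0.00) ✓; GS at -48.60° ✓; |GS| = 33.80 ✓; ∠GSL = 149.2° ✓; |SL| = 20.30 ✓; ∠(SL, LZ) = 97.30° ✗; |LZ| = 15.80 ✓.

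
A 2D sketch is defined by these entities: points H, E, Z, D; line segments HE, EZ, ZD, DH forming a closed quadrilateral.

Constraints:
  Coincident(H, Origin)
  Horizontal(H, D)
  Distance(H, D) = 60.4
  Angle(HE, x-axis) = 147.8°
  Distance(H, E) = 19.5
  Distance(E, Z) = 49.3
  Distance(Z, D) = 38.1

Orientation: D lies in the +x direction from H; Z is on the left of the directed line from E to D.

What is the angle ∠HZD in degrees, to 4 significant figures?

102.9°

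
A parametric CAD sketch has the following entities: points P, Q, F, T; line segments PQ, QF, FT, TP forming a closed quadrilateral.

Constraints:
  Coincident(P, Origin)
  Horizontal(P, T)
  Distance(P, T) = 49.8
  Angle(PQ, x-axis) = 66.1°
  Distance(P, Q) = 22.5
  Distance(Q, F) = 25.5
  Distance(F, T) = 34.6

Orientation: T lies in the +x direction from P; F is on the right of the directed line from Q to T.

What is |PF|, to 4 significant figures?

15.99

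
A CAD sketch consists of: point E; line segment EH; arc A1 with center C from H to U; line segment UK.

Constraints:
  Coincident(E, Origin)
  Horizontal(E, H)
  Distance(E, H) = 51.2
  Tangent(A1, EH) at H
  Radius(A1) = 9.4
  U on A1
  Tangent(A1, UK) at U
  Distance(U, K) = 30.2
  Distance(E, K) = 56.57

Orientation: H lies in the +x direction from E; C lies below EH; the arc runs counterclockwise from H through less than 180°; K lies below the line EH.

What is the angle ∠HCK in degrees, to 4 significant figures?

160.7°

Checks: |CU| = 9.400 ✓; ∠(CU, UK) = 90.00° ✓; |UK| = 30.20 ✓; |EK| = 56.57 ✓.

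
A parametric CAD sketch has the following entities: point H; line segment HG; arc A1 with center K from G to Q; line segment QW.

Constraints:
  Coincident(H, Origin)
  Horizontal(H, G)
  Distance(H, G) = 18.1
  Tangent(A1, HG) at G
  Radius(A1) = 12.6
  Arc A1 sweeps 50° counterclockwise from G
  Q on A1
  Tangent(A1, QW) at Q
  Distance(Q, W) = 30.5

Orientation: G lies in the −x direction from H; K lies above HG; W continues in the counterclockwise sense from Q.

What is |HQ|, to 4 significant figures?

9.572

H is at the origin; HG is horizontal with |HG| = 18.1 and G on the −x side, so G = (-18.10, 0.000). A1 meets HG tangentially, so KG is at right angles to HG, so K = G + (0, 12.6) = (-18.10, 12.60). On A1, G sits at bearing -90° from K; a 50° counterclockwise sweep puts Q at bearing -40°, so Q = K + 12.6·(cos -40°, sin -40°) = (-8.448, 4.501). Then |HQ| = |Q − H| = 9.572.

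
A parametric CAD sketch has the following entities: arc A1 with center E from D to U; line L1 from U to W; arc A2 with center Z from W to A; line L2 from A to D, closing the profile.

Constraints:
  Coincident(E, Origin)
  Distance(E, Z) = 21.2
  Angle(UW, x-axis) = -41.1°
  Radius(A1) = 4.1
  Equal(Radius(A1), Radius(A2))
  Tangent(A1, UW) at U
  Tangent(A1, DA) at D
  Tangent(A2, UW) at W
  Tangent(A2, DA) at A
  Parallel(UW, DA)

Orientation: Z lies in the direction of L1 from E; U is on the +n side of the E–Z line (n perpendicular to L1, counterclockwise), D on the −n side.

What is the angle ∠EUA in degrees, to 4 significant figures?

68.85°

Tangency of A1 to both parallel lines with radius 4.1 puts U and D at E ± 4.1·n: U = (2.695, 3.090), D = (-2.695, -3.090). Equal radii place W and A the same way about Z: W = Z + 4.1·n = (18.67, -10.85), A = Z − 4.1·n = (13.28, -17.03). Then cos ∠EUA = UE·UA / (|UE||UA|), giving 68.85°.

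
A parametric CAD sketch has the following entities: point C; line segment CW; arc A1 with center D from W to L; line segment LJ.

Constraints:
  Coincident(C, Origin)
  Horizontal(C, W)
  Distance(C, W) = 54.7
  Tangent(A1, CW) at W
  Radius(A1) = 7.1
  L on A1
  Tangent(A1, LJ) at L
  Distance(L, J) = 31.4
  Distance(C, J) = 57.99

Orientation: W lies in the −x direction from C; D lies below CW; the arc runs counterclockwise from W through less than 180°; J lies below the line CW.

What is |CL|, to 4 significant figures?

61.70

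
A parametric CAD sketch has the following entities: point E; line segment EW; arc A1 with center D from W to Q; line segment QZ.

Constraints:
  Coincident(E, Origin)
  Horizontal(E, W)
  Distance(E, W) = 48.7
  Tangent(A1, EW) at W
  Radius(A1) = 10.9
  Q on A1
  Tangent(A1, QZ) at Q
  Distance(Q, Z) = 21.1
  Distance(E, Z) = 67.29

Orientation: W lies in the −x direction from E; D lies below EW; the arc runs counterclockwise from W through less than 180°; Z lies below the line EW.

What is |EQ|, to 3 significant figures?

60.6

E is at the origin; EW is horizontal with |EW| = 48.7 and W on the −x side, so W = (-48.7, 0.00). A1 meets EW tangentially, so DW is at right angles to EW, so D = W + (0, -10.9) = (-48.7, -10.9). Since DQ ⟂ QZ (tangency), |DZ| = √(10.9² + 21.1²) = 23.7 regardless of where Q sits on A1. So Z lies on both circle(E, 67.29) and circle(D, 23.7); the below-EW intersection is Z = (-59.0, -32.3). Q is the foot of the tangent from Z: Q = (-59.6, -11.2).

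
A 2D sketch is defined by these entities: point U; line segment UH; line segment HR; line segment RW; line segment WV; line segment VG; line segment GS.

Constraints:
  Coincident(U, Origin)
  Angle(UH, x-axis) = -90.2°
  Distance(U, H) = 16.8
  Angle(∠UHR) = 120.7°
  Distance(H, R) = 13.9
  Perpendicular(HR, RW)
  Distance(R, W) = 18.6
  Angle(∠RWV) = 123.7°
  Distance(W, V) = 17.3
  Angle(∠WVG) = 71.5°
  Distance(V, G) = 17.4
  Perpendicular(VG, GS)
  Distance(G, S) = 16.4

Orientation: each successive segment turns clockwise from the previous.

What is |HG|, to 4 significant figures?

12.48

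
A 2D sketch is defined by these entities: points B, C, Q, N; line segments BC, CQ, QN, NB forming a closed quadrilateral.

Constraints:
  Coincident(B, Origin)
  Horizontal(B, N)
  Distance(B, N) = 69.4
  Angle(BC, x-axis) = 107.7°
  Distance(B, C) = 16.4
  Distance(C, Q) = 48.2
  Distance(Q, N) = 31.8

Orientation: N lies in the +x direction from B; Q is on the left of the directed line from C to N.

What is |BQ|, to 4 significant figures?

46.75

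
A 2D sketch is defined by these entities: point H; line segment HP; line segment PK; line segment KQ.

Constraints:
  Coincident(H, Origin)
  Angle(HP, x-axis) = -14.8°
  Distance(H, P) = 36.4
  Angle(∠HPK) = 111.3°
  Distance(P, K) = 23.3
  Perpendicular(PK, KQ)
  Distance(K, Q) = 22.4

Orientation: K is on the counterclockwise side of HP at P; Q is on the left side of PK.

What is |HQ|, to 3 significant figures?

38.3

H is at the origin; HP runs at -14.8° with length 36.4, so P = 36.4·(cos -14.8°, sin -14.8°) = (35.2, -9.30). ∠HPK = 111.3°, so PK runs at -14.8° + (180° − 111.3°) = 53.9° from the x-axis; with |PK| = 23.3, K = P + 23.3·(cos 53.9°, sin 53.9°) = (48.9, 9.53). PK is perpendicular to KQ; with |KQ| = 22.4 on the left of PK, Q = K + 22.4·(-0.808, 0.589) = (30.8, 22.7). Then |HQ| = |Q − H| = 38.3.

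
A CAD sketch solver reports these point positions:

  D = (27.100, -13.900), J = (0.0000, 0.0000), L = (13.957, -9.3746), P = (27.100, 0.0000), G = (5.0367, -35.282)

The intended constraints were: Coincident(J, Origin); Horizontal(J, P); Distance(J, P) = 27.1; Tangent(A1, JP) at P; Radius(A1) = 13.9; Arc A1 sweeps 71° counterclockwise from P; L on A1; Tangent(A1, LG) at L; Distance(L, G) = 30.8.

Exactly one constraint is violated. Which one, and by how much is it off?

Distance(L, G) = 30.8 — off by 3.40.

J = (0.00, 0.00) ✓; J.y = 0.00, P.y = 0.00 ✓; |JP| = 27.10 ✓; ∠(DP, PJ) = 90.00° ✓; |DP| = 13.90 ✓; bearing(D→L) − bearing(D→P) = 71.00° ✓; |DL| = 13.90 ✓; ∠(DL, LG) = 90.00° ✓; |LG| = 27.40 ✗.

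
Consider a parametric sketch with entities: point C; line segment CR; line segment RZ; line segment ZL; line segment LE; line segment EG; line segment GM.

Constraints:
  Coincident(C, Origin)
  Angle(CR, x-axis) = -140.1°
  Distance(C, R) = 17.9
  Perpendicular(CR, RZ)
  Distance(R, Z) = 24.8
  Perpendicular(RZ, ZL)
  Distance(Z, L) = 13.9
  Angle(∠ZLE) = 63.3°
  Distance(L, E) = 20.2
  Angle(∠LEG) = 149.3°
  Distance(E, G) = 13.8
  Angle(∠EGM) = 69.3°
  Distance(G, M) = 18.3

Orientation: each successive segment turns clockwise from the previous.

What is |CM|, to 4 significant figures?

33.28

C is at the origin; CR runs at -140.1° with length 17.9, so R = (-13.73, -11.48). The perpendicularity gives RZ at right angles to CR, so RZ runs at 129.9°; with |RZ| = 24.8, Z = (-29.64, 7.544). The perpendicularity gives ZL at right angles to RZ, so ZL runs at 39.90°; with |ZL| = 13.9, L = (-18.98, 16.46). ∠ZLE = 63.3° gives LE at -76.80° from the x-axis; with |LE| = 20.2, E = (-14.36, -3.206). ∠LEG = 149.3° gives EG at -107.5° from the x-axis; with |EG| = 13.8, G = (-18.51, -16.37). ∠EGM = 69.3° gives GM at 141.8° from the x-axis; with |GM| = 18.3, M = (-32.89, -5.051). Then |CM| = |M − C| = 33.28.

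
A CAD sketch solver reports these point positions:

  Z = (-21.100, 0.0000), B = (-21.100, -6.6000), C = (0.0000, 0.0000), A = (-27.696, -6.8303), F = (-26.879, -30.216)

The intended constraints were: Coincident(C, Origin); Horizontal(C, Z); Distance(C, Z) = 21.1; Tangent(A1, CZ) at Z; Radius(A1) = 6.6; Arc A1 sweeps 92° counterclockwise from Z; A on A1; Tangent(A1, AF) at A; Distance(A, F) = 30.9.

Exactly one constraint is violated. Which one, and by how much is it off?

Distance(A, F) = 30.9 — off by 7.50.

C = (0.00, 0.00) ✓; C.y = 0.00, Z.y = 0.00 ✓; |CZ| = 21.10 ✓; ∠(BZ, ZC) = 90.00° ✓; |BZ| = 6.600 ✓; bearing(B→A) − bearing(B→Z) = 92.00° ✓; |BA| = 6.600 ✓; ∠(BA, AF) = 90.00° ✓; |AF| = 23.40 ✗.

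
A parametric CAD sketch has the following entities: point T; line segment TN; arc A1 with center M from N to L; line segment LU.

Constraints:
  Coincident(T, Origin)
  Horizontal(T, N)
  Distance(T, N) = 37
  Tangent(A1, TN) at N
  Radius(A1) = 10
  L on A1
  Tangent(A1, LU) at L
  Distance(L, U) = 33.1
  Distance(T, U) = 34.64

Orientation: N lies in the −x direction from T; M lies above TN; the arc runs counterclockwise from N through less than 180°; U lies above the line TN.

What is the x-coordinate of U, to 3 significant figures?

-11.0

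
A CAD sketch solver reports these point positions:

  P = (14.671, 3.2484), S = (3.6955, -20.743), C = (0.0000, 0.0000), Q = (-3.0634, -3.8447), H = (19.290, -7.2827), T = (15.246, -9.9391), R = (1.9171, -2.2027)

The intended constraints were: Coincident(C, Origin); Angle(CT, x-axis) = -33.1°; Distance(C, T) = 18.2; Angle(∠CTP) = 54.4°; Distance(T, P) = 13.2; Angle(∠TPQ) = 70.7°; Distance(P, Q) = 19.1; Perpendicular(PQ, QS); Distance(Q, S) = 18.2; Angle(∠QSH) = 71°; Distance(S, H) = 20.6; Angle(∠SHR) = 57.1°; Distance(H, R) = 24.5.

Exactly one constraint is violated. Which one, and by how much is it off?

Distance(H, R) = 24.5 — off by 6.40.

C = (0.00, 0.00) ✓; CT at -33.10° ✓; |CT| = 18.20 ✓; ∠CTP = 54.40° ✓; |TP| = 13.20 ✓; ∠TPQ = 70.70° ✓; |PQ| = 19.10 ✓; ∠(PQ, QS) = 90.00° ✓; |QS| = 18.20 ✓; ∠QSH = 71.00° ✓; |SH| = 20.60 ✓; ∠SHR = 57.10° ✓; |HR| = 18.10 ✗.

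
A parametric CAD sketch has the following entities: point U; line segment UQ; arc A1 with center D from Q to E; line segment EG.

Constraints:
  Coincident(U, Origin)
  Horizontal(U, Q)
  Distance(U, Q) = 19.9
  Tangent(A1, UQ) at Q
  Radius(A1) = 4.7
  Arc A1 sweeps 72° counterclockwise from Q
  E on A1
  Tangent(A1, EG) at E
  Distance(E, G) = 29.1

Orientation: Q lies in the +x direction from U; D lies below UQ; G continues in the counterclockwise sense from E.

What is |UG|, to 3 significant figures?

31.6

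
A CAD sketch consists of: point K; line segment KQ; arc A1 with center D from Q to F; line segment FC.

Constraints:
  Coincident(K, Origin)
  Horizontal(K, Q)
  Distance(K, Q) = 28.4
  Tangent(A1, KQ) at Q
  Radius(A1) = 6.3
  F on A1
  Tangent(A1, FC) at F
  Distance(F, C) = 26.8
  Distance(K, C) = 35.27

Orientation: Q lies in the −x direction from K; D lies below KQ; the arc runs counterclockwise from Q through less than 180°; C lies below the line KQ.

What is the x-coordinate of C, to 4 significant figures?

-16.55

Checks: K = (0.00, 0.00) ✓; |DF| = 6.300 ✓; ∠(DF, FC) = 90.00° ✓; |FC| = 26.80 ✓; |KC| = 35.27 ✓.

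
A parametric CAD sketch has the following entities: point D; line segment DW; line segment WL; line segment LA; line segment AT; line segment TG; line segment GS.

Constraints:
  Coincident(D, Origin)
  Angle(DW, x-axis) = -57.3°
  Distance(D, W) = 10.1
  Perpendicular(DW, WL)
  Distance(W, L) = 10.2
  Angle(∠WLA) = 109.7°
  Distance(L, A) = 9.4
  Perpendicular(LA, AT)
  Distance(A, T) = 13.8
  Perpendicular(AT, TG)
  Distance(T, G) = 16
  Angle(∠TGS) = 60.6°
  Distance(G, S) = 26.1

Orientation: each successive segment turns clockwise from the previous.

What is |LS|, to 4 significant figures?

10.89

AT ⟂ TG, so TG runs at -37.60°; with |TG| = 16.0, G = (10.52, -7.103). ∠TGS = 60.6° gives GS at -157.0° from the x-axis; with |GS| = 26.1, S = (-13.50, -17.30). Then |LS| = |S − L| = 10.89.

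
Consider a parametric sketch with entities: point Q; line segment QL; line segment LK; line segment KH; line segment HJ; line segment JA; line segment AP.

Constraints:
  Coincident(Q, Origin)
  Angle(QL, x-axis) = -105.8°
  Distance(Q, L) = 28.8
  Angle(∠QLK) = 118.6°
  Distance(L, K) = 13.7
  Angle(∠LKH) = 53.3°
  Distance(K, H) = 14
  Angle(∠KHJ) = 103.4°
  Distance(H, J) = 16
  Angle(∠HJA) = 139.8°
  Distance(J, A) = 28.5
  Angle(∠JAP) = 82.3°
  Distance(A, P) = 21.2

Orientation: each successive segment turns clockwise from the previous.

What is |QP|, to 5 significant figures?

54.027

Q is at the origin; QL runs at -105.8° with length 28.8, so L = (-7.8417, -27.712). ∠QLK = 118.6° gives LK at -167.20° from the x-axis; with |LK| = 13.7, K = (-21.201, -30.747). ∠LKH = 53.3° gives KH at 66.100° from the x-axis; with |KH| = 14.0, H = (-15.529, -17.948). ∠KHJ = 103.4° gives HJ at -10.500° from the x-axis; with |HJ| = 16.0, J = (0.20284, -20.863). ∠HJA = 139.8° gives JA at -50.700° from the x-axis; with |JA| = 28.5, A = (18.254, -42.918). ∠JAP = 82.3° gives AP at -148.40° from the x-axis; with |AP| = 21.2, P = (0.19759, -54.026). Then |QP| = |P − Q| = 54.027.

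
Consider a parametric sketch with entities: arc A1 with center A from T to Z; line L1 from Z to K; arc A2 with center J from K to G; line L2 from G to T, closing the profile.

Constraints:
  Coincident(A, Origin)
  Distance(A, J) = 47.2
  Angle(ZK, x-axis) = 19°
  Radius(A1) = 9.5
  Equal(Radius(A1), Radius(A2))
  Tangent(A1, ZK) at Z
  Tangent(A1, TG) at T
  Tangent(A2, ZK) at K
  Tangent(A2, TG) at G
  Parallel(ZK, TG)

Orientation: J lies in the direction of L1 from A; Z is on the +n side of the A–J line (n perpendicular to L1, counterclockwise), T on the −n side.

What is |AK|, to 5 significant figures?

48.147

The slot axis is L1's direction at 19.0°, so u = (cos 19.0°, sin 19.0°) = (0.94552, 0.32557) and n = (−sin 19.0°, cos 19.0°) = (-0.32557, 0.94552). A is at the origin and J lies 47.2 along u from A, so J = 47.2·u = (44.628, 15.367). Tangency of A1 to both parallel lines with radius 9.5 puts Z and T at A ± 9.5·n: Z = (-3.0929, 8.9824), T = (3.0929, -8.9824). Equal radii place K and G the same way about J: K = J + 9.5·n = (41.536, 24.349), G = J − 9.5·n = (47.721, 6.3844). Then |AK| = |K − A| = 48.147.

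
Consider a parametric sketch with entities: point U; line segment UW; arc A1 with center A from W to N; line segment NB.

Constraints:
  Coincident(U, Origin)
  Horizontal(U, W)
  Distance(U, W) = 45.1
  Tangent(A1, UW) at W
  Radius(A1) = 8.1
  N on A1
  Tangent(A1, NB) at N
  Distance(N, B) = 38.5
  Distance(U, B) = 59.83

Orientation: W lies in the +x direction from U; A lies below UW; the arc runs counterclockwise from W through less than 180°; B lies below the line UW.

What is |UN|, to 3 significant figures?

37.9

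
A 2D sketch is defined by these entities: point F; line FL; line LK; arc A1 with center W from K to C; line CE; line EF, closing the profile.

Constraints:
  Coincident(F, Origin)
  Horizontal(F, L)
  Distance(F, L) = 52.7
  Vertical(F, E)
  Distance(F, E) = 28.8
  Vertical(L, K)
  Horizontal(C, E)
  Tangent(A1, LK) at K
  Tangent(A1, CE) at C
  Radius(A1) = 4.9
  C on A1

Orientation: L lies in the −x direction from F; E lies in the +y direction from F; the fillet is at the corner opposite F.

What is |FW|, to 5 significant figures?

53.442

FE is vertical with |FE| = 28.8 and E on the +y side, so E = (0.0000, 28.800). The virtual corner opposite F is at (-52.700, 28.800). Since A1 is tangent to LK there, WK ⟂ LK and tangency of A1 to CE means the radius WC is perpendicular to CE, with radius 4.9, so the center W sits 4.9 in from both sides at W = (-47.800, 23.900). Then |FW| = |W − F| = 53.442.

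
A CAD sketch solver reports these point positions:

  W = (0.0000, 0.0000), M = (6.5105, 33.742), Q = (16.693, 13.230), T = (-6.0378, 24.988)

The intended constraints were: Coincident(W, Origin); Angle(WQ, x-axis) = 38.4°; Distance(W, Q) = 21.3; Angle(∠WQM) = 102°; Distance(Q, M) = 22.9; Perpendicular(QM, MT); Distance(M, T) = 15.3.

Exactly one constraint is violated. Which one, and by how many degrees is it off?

Perpendicular(QM, MT) — off by 8.50°.

W = (0.00, 0.00) ✓; WQ at 38.40° ✓; |WQ| = 21.30 ✓; ∠WQM = 102.0° ✓; |QM| = 22.90 ✓; ∠(QM, MT) = 98.50° ✗; |MT| = 15.30 ✓.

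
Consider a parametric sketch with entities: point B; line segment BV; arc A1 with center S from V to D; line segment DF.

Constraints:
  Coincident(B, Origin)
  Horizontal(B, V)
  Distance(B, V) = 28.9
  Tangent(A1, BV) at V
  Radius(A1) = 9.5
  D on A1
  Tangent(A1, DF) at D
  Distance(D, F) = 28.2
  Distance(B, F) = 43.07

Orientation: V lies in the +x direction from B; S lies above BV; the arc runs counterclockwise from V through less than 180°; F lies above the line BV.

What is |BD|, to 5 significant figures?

39.595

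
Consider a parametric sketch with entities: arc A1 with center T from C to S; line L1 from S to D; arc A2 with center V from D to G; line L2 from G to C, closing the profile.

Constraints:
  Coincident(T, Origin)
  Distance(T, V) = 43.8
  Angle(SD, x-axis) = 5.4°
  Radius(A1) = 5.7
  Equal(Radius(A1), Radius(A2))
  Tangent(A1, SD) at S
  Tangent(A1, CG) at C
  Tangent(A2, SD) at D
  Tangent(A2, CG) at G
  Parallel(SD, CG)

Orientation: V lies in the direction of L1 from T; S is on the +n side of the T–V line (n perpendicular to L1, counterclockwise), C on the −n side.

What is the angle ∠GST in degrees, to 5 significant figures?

75.411°

The slot axis is L1's direction at 5.4°, so u = (cos 5.4°, sin 5.4°) = (0.99556, 0.094108) and n = (−sin 5.4°, cos 5.4°) = (-0.094108, 0.99556). T is at the origin and V lies 43.8 along u from T, so V = 43.8·u = (43.606, 4.1219). Tangency of A1 to both parallel lines with radius 5.7 puts S and C at T ± 5.7·n: S = (-0.53642, 5.6747), C = (0.53642, -5.6747). Equal radii place D and G the same way about V: D = V + 5.7·n = (43.069, 9.7966), G = V − 5.7·n = (44.142, -1.5528). Then cos ∠GST = SG·ST / (|SG||ST|), giving 75.411°.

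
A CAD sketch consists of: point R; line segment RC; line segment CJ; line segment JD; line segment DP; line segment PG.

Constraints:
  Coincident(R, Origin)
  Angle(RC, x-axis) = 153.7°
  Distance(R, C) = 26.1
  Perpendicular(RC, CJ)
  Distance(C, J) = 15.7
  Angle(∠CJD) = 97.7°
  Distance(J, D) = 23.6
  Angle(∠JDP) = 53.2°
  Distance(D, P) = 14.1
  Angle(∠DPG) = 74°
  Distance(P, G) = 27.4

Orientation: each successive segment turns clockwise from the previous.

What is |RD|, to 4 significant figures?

19.06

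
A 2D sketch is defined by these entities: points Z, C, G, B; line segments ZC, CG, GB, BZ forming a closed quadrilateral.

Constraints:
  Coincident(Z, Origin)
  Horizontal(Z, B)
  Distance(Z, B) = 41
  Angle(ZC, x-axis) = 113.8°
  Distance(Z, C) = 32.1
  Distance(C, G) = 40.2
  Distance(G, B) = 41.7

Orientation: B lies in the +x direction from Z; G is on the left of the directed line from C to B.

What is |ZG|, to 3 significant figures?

46.9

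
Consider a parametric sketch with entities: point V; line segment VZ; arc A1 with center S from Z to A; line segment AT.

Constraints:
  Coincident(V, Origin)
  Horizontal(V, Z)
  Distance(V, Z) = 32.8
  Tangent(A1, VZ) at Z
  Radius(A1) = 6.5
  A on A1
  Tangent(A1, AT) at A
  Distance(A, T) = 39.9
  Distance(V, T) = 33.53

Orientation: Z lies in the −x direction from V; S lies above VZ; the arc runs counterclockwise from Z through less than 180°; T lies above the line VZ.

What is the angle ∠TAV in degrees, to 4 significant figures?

55.98°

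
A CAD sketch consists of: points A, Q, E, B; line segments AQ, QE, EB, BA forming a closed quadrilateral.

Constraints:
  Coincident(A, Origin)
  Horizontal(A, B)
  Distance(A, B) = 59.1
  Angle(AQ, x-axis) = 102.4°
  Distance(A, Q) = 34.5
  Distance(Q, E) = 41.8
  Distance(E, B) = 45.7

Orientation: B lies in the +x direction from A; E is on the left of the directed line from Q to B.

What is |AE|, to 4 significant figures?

51.29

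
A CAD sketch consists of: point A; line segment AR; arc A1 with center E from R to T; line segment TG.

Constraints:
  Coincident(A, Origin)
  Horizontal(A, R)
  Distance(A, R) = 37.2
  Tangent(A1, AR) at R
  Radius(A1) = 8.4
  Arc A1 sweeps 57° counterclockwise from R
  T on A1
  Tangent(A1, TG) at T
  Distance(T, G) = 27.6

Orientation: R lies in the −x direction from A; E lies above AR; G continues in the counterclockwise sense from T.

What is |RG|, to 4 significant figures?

34.86

On A1, R sits at bearing -90° from E; a 57° counterclockwise sweep puts T at bearing -33°, so T = E + 8.4·(cos -33°, sin -33°) = (-30.16, 3.825). A1 meets TG tangentially, so ET is at right angles to TG, so TG runs along (−sin -33°, cos -33°); with |TG| = 27.6, G = (-15.12, 26.97). Then |RG| = |G − R| = 34.86.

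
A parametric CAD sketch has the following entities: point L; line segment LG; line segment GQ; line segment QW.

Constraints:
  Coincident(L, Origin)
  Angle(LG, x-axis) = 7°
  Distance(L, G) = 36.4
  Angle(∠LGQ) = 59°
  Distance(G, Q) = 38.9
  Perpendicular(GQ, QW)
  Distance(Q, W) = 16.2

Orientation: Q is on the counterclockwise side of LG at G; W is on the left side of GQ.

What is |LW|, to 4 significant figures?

25.12

∠LGQ = 59.0°, so GQ runs at 7.0° + (180° − 59.0°) = 128.0° from the x-axis; with |GQ| = 38.9, Q = G + 38.9·(cos 128.0°, sin 128.0°) = (12.18, 35.09). The perpendicularity gives QW at right angles to GQ; with |QW| = 16.2 on the left of GQ, W = Q + 16.2·(-0.7880, -0.6157) = (-0.5863, 25.12). Then |LW| = |W − L| = 25.12.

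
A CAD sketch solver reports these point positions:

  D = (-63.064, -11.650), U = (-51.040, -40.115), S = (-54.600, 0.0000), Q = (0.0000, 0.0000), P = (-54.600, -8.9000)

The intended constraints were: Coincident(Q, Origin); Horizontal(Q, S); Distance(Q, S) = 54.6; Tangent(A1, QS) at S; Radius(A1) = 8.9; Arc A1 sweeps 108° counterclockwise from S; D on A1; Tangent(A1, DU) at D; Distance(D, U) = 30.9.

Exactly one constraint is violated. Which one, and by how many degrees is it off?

Tangent(A1, DU) at D — off by 4.90°.

Q = (0.00, 0.00) ✓; Q.y = 0.00, S.y = 0.00 ✓; |QS| = 54.60 ✓; ∠(PS, SQ) = 90.00° ✓; |PS| = 8.900 ✓; bearing(P→D) − bearing(P→S) = 108.0° ✓; |PD| = 8.900 ✓; ∠(PD, DU) = 85.10° ✗; |DU| = 30.90 ✓.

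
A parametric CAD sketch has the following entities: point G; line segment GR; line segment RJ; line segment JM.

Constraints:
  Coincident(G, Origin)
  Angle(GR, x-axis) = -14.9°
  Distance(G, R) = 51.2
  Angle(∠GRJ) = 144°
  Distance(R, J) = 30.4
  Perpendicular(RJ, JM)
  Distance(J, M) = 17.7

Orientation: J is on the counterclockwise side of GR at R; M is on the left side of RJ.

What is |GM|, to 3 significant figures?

72.9

G is at the origin; GR runs at -14.9° with length 51.2, so R = 51.2·(cos -14.9°, sin -14.9°) = (49.5, -13.2). ∠GRJ = 144.0°, so RJ runs at -14.9° + (180° − 144.0°) = 21.1° from the x-axis; with |RJ| = 30.4, J = R + 30.4·(cos 21.1°, sin 21.1°) = (77.8, -2.22). RJ is perpendicular to JM; with |JM| = 17.7 on the left of RJ, M = J + 17.7·(-0.360, 0.933) = (71.5, 14.3). Then |GM| = |M − G| = 72.9.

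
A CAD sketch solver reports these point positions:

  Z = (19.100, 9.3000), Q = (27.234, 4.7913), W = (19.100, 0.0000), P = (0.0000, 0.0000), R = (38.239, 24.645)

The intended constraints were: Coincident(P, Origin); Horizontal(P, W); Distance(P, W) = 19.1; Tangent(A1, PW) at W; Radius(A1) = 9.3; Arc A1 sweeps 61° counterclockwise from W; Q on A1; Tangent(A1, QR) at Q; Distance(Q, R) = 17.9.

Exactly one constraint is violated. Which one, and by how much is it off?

Distance(Q, R) = 17.9 — off by 4.80.

P = (0.00, 0.00) ✓; P.y = 0.00, W.y = 0.00 ✓; |PW| = 19.10 ✓; ∠(ZW, WP) = 90.00° ✓; |ZW| = 9.300 ✓; bearing(Z→Q) − bearing(Z→W) = 61.00° ✓; |ZQ| = 9.300 ✓; ∠(ZQ, QR) = 90.00° ✓; |QR| = 22.70 ✗.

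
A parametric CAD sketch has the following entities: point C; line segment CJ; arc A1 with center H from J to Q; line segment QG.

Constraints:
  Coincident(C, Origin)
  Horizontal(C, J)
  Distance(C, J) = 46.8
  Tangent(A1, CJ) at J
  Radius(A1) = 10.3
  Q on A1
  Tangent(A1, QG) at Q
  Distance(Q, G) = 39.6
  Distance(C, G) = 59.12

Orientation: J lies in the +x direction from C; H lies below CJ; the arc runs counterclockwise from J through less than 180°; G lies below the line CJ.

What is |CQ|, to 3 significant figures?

37.7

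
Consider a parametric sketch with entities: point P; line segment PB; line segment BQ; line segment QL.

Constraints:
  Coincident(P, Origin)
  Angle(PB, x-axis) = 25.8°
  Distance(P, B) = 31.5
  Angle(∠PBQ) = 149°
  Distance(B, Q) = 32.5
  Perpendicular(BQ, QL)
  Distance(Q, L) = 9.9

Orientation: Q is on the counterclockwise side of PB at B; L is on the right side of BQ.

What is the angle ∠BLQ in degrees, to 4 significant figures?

73.06°

P is at the origin; PB runs at 25.8° with length 31.5, so B = 31.5·(cos 25.8°, sin 25.8°) = (28.36, 13.71). ∠PBQ = 149.0°, so BQ runs at 25.8° + (180° − 149.0°) = 56.80° from the x-axis; with |BQ| = 32.5, Q = B + 32.5·(cos 56.80°, sin 56.80°) = (46.16, 40.90). BQ is perpendicular to QL; with |QL| = 9.9 on the right of BQ, L = Q + 9.9·(0.8368, -0.5476) = (54.44, 35.48). Then cos ∠BLQ = LB·LQ / (|LB||LQ|), giving 73.06°.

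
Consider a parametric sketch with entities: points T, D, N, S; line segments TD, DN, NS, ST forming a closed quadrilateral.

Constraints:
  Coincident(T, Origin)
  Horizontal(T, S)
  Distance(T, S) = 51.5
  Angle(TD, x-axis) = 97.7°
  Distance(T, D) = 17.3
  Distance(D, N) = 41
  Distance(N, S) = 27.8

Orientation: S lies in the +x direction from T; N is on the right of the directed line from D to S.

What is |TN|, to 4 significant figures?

29.08

Checks: |DN| = 41.00 ✓; |NS| = 27.80 ✓.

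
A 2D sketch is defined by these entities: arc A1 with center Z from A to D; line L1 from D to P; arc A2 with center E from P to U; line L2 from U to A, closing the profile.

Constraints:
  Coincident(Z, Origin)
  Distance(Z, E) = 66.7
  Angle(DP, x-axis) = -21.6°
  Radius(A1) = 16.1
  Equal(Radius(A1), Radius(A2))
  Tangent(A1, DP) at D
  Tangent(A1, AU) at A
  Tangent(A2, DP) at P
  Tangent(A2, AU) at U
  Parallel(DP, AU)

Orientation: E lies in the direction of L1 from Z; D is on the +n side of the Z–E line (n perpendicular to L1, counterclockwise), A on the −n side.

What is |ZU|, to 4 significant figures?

68.62

The slot axis is L1's direction at -21.6°, so u = (cos -21.6°, sin -21.6°) = (0.9298, -0.3681) and n = (−sin -21.6°, cos -21.6°) = (0.3681, 0.9298). Z is at the origin and E lies 66.7 along u from Z, so E = 66.7·u = (62.02, -24.55). Tangency of A1 to both parallel lines with radius 16.1 puts D and A at Z ± 16.1·n: D = (5.927, 14.97), A = (-5.927, -14.97). Equal radii place P and U the same way about E: P = E + 16.1·n = (67.94, -9.585), U = E − 16.1·n = (56.09, -39.52). Then |ZU| = |U − Z| = 68.62.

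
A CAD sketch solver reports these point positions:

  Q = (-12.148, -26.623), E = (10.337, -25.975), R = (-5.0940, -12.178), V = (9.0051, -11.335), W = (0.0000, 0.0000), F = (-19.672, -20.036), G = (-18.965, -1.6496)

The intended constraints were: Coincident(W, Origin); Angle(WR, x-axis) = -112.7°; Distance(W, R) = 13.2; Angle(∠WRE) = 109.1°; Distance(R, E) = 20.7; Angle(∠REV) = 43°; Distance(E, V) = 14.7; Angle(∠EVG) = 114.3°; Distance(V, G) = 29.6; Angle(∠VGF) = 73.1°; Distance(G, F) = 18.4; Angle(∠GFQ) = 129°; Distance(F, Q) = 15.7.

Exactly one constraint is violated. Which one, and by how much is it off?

Distance(F, Q) = 15.7 — off by 5.70.

W = (0.00, 0.00) ✓; WR at -112.7° ✓; |WR| = 13.20 ✓; ∠WRE = 109.1° ✓; |RE| = 20.70 ✓; ∠REV = 43.00° ✓; |EV| = 14.70 ✓; ∠EVG = 114.3° ✓; |VG| = 29.60 ✓; ∠VGF = 73.10° ✓; |GF| = 18.40 ✓; ∠GFQ = 129.0° ✓; |FQ| = 10.00 ✗.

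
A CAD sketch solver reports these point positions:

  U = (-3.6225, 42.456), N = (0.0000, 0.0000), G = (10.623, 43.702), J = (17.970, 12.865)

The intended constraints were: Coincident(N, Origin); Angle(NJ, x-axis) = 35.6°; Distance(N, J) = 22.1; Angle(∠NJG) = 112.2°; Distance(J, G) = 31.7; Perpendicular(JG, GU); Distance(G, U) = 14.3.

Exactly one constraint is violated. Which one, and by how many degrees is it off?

Perpendicular(JG, GU) — off by 8.40°.

N = (0.00, 0.00) ✓; NJ at 35.60° ✓; |NJ| = 22.10 ✓; ∠NJG = 112.2° ✓; |JG| = 31.70 ✓; ∠(JG, GU) = 81.60° ✗; |GU| = 14.30 ✓.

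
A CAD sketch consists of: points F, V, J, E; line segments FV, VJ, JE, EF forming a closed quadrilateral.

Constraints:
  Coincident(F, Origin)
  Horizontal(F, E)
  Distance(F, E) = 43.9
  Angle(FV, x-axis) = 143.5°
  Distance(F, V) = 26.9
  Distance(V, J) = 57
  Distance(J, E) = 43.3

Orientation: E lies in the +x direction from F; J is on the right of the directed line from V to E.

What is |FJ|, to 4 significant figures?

32.21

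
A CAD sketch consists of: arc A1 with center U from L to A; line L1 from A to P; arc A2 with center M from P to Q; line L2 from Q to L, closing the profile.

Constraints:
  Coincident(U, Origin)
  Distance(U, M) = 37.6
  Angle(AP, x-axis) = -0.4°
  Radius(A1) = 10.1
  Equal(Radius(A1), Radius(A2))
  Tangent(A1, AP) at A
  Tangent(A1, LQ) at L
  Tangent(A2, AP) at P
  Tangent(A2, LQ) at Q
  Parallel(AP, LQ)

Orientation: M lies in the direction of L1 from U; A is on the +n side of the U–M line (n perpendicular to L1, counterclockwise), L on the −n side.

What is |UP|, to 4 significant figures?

38.93

The slot axis is L1's direction at -0.4°, so u = (cos -0.4°, sin -0.4°) = (1.000, -0.006981) and n = (−sin -0.4°, cos -0.4°) = (0.006981, 1.000). U is at the origin and M lies 37.6 along u from U, so M = 37.6·u = (37.60, -0.2625). Tangency of A1 to both parallel lines with radius 10.1 puts A and L at U ± 10.1·n: A = (0.07051, 10.10), L = (-0.07051, -10.10). Equal radii place P and Q the same way about M: P = M + 10.1·n = (37.67, 9.837), Q = M − 10.1·n = (37.53, -10.36). Then |UP| = |P − U| = 38.93.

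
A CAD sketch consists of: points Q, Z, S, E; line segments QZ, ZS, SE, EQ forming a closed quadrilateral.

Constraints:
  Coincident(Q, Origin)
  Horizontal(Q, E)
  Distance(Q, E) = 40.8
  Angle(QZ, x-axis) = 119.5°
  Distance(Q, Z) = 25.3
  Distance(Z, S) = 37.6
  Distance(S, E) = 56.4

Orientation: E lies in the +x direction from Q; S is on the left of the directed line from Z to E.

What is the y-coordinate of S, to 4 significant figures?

49.30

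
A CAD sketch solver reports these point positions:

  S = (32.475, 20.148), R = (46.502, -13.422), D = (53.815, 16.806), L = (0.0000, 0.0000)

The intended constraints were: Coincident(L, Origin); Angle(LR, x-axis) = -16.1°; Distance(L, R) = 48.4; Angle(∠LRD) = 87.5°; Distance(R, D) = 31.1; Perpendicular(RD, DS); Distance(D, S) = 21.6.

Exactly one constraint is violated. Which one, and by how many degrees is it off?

Perpendicular(RD, DS) — off by 4.70°.

L = (0.00, 0.00) ✓; LR at -16.10° ✓; |LR| = 48.40 ✓; ∠LRD = 87.50° ✓; |RD| = 31.10 ✓; ∠(RD, DS) = 94.70° ✗; |DS| = 21.60 ✓.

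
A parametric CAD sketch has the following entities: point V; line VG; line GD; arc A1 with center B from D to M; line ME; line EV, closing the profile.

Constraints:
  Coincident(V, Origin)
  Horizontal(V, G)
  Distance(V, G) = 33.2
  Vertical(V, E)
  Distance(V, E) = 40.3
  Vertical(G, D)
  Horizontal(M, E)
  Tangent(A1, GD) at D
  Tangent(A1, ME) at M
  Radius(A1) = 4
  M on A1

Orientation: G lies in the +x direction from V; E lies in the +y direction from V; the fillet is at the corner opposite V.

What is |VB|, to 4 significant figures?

46.59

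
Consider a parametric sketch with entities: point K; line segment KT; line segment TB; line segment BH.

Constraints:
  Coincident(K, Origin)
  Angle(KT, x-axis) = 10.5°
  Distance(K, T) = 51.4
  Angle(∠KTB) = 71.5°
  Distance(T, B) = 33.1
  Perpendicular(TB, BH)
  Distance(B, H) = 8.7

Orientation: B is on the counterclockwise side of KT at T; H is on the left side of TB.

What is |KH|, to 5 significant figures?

43.422

∠KTB = 71.5°, so TB runs at 10.5° + (180° − 71.5°) = 119.00° from the x-axis; with |TB| = 33.1, B = T + 33.1·(cos 119.00°, sin 119.00°) = (34.492, 38.317). TB ⟂ BH; with |BH| = 8.7 on the left of TB, H = B + 8.7·(-0.87462, -0.48481) = (26.883, 34.099). Then |KH| = |H − K| = 43.422.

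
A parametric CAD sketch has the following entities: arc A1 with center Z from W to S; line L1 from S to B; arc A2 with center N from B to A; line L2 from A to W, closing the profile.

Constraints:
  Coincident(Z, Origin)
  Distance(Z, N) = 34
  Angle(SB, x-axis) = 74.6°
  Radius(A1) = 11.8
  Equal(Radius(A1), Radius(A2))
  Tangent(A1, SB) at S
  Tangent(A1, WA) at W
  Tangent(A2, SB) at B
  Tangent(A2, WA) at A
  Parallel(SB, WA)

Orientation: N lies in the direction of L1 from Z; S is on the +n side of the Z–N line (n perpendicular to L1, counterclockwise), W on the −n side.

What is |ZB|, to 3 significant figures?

36.0

Tangency of A1 to both parallel lines with radius 11.8 puts S and W at Z ± 11.8·n: S = (-11.4, 3.13), W = (11.4, -3.13). Equal radii place B and A the same way about N: B = N + 11.8·n = (-2.35, 35.9), A = N − 11.8·n = (20.4, 29.6). Then |ZB| = |B − Z| = 36.0.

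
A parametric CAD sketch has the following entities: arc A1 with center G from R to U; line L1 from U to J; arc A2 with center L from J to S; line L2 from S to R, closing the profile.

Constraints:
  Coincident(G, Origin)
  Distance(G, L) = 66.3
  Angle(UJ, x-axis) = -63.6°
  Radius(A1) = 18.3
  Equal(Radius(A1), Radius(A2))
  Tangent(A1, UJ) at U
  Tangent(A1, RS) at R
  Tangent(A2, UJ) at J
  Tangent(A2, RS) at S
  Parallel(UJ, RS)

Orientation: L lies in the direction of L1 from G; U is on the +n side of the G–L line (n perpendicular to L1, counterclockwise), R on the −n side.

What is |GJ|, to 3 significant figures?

68.8

The slot axis is L1's direction at -63.6°, so u = (cos -63.6°, sin -63.6°) = (0.445, -0.896) and n = (−sin -63.6°, cos -63.6°) = (0.896, 0.445). G is at the origin and L lies 66.3 along u from G, so L = 66.3·u = (29.5, -59.4). Tangency of A1 to both parallel lines with radius 18.3 puts U and R at G ± 18.3·n: U = (16.4, 8.14), R = (-16.4, -8.14). Equal radii place J and S the same way about L: J = L + 18.3·n = (45.9, -51.2), S = L − 18.3·n = (13.1, -67.5). Then |GJ| = |J − G| = 68.8.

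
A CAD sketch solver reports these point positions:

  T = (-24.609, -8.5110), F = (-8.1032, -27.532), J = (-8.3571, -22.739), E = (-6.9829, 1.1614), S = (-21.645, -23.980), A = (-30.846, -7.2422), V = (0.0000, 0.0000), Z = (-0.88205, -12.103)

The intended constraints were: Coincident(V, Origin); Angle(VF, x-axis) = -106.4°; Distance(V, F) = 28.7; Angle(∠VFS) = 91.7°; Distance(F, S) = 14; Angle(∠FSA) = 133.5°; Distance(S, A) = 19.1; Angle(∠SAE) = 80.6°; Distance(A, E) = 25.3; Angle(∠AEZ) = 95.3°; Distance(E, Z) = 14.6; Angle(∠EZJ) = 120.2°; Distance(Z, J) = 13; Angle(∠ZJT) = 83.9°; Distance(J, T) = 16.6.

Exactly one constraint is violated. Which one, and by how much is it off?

Distance(J, T) = 16.6 — off by 5.00.

V = (0.00, 0.00) ✓; VF at -106.4° ✓; |VF| = 28.70 ✓; ∠VFS = 91.70° ✓; |FS| = 14.00 ✓; ∠FSA = 133.5° ✓; |SA| = 19.10 ✓; ∠SAE = 80.60° ✓; |AE| = 25.30 ✓; ∠AEZ = 95.30° ✓; |EZ| = 14.60 ✓; ∠EZJ = 120.2° ✓; |ZJ| = 13.00 ✓; ∠ZJT = 83.90° ✓; |JT| = 21.60 ✗.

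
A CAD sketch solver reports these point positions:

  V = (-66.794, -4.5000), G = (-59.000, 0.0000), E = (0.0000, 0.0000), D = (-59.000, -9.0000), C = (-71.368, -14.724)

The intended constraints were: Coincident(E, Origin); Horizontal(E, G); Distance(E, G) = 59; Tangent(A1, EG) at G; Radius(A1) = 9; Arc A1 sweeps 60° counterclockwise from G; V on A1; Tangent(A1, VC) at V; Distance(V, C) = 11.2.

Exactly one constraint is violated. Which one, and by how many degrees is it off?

Tangent(A1, VC) at V — off by 5.90°.

E = (0.00, 0.00) ✓; E.y = 0.00, G.y = 0.00 ✓; |EG| = 59.00 ✓; ∠(DG, GE) = 90.00° ✓; |DG| = 9.000 ✓; bearing(D→V) − bearing(D→G) = 60.00° ✓; |DV| = 9.000 ✓; ∠(DV, VC) = 84.10° ✗; |VC| = 11.20 ✓.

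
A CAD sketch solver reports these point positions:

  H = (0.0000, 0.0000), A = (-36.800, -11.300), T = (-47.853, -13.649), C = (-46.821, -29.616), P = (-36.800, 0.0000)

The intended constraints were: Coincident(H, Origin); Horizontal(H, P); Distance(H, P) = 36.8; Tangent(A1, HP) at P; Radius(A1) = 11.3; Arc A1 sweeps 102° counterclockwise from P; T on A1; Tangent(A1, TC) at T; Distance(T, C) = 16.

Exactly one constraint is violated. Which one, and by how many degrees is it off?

Tangent(A1, TC) at T — off by 8.30°.

H = (0.00, 0.00) ✓; H.y = 0.00, P.y = 0.00 ✓; |HP| = 36.80 ✓; ∠(AP, PH) = 90.00° ✓; |AP| = 11.30 ✓; bearing(A→T) − bearing(A→P) = 102.0° ✓; |AT| = 11.30 ✓; ∠(AT, TC) = 98.30° ✗; |TC| = 16.00 ✓.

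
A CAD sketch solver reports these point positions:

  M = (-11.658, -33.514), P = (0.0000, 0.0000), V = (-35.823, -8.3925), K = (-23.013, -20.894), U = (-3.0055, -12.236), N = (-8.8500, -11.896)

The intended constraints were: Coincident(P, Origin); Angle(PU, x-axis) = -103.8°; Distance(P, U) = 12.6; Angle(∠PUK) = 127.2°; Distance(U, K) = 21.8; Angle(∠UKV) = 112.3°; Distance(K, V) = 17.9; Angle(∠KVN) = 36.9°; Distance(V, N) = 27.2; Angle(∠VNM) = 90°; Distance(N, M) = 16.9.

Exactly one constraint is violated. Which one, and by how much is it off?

Distance(N, M) = 16.9 — off by 4.90.

P = (0.00, 0.00) ✓; PU at -103.8° ✓; |PU| = 12.60 ✓; ∠PUK = 127.2° ✓; |UK| = 21.80 ✓; ∠UKV = 112.3° ✓; |KV| = 17.90 ✓; ∠KVN = 36.90° ✓; |VN| = 27.20 ✓; ∠VNM = 90.00° ✓; |NM| = 21.80 ✗.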